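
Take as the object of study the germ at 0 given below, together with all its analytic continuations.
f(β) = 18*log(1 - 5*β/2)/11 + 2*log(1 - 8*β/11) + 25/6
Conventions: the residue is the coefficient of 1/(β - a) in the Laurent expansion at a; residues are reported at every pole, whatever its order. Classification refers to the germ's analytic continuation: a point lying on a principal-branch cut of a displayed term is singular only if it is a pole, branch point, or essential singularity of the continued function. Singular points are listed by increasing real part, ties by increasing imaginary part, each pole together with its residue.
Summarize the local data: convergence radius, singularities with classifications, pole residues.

Branch term (2)*log(1 - β/(11/8)): its argument vanishes at β = 11/8, a logarithmic branch point, modulus 11/8.
Branch term (18/11)*log(1 - β/(2/5)): its argument vanishes at β = 2/5, a logarithmic branch point, modulus 2/5.
The radius of convergence is the smallest modulus among the singular points: 2/5.
List the singular points by increasing real part (a conjugate pair: the negative imaginary part first).

Radius of convergence at 0: 2/5.
At 2/5: a logarithmic branch point.
At 11/8: a logarithmic branch point.


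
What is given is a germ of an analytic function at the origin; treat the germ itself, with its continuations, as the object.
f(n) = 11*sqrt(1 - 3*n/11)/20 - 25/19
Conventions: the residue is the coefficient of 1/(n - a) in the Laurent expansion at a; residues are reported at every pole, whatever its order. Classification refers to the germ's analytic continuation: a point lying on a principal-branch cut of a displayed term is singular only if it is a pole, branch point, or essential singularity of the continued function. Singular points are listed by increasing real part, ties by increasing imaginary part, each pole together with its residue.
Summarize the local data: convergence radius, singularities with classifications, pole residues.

Radius of convergence at 0: 11/3.
At 11/3: an algebraic (square-root) branch point.

Branch term (11/20)*sqrt(1 - n/(11/3)): its argument vanishes at n = 11/3, a square-root branch point, modulus 11/3.
The radius of convergence is the smallest modulus among the singular points: 11/3.


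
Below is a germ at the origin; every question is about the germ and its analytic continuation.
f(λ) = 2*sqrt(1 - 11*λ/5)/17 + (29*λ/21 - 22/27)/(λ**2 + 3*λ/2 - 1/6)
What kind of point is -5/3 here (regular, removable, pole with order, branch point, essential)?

The point is a regular point.

Denominator factors: λ**2 + 3*λ/2 - 1/6 = 1/9 at λ = -5/3 — none vanishes.
Branch term sqrt(1 - λ/(5/11)): argument at -5/3 is 14/3, nonzero, so -5/3 is not its branch point (a point on a principal cut is still regular for the continued germ).
So the germ continues analytically to -5/3.


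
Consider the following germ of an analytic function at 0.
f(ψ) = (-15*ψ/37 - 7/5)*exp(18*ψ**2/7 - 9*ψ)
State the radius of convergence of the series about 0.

The radius of convergence is infinite.

The factor exp(18*ψ**2/7 - 9*ψ) is entire and contributes no finite singular point.
The polynomial part has no poles.
No finite singular points: the Taylor series at 0 converges everywhere.


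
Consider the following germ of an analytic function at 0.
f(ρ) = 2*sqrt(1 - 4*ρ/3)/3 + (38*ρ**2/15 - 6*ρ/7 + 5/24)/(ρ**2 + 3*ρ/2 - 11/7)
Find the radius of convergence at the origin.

The radius of convergence is -3/4 + (1/28)*sqrt(1673).

Denominator factor (ρ**2 + 3*ρ/2 - 11/7): discriminant 239/28, real irrational roots -3/4 + (1/28)*sqrt(1673) and -3/4 - (1/28)*sqrt(1673); poles of order 1, moduli -3/4 + (1/28)*sqrt(1673) and 3/4 + (1/28)*sqrt(1673).
Branch term (2/3)*sqrt(1 - ρ/(3/4)): its argument vanishes at ρ = 3/4, a square-root branch point, modulus 3/4.
The radius of convergence is the smallest modulus among the singular points: -3/4 + (1/28)*sqrt(1673).


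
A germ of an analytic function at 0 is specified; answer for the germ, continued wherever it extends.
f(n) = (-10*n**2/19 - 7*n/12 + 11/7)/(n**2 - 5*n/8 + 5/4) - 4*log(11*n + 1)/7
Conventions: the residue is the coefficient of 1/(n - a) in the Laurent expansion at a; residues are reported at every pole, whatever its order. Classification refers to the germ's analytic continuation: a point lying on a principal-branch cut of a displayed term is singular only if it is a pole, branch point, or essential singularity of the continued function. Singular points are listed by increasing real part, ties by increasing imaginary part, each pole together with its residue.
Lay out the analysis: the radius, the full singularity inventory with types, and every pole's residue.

Radius of convergence at 0: 1/11.
At -1/11: a logarithmic branch point.
At (5/16) - ((1/16)*sqrt(295))*i: a pole of order 1; residue (-26/57) + ((6206/117705)*sqrt(295))*i.
At (5/16) + ((1/16)*sqrt(295))*i: a pole of order 1; residue (-26/57) - ((6206/117705)*sqrt(295))*i.

Denominator factor (n**2 - 5*n/8 + 5/4): discriminant -295/64, complex-conjugate roots (5/16) + ((1/16)*sqrt(295))*i and (5/16) - ((1/16)*sqrt(295))*i; poles of order 1, moduli (1/2)*sqrt(5) and (1/2)*sqrt(5).
Branch term (-4/7)*log(1 - n/(-1/11)): its argument vanishes at n = -1/11, a logarithmic branch point, modulus 1/11.
The radius of convergence is the smallest modulus among the singular points: 1/11.
The branch term is analytic at (5/16) - ((1/16)*sqrt(295))*i and contributes nothing to the residue; only the rational part matters.
The factor n**2 - 5*n/8 + 5/4 splits as (n - a)(n - a') with a = (5/16) - ((1/16)*sqrt(295))*i, a' = (5/16) + ((1/16)*sqrt(295))*i. At the order-1 pole a set g(n) = (n - a)*(rational part) = [-10*n**2/19 - 7*n/12 + 11/7] / (n - a').
Simple pole: residue = g(a) at a = (5/16) - ((1/16)*sqrt(295))*i, which is (-26/57) + ((6206/117705)*sqrt(295))*i.
The branch term is analytic at (5/16) + ((1/16)*sqrt(295))*i and contributes nothing to the residue; only the rational part matters.
The factor n**2 - 5*n/8 + 5/4 splits as (n - a)(n - a') with a = (5/16) + ((1/16)*sqrt(295))*i, a' = (5/16) - ((1/16)*sqrt(295))*i. At the order-1 pole a set g(n) = (n - a)*(rational part) = [-10*n**2/19 - 7*n/12 + 11/7] / (n - a').
Simple pole: residue = g(a) at a = (5/16) + ((1/16)*sqrt(295))*i, which is (-26/57) - ((6206/117705)*sqrt(295))*i.
List the singular points by increasing real part (a conjugate pair: the negative imaginary part first).


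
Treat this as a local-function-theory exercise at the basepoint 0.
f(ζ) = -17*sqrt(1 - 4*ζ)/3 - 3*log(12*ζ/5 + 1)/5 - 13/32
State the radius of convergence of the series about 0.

The radius of convergence is 1/4.

Branch term (-3/5)*log(1 - ζ/(-5/12)): its argument vanishes at ζ = -5/12, a logarithmic branch point, modulus 5/12.
Branch term (-17/3)*sqrt(1 - ζ/(1/4)): its argument vanishes at ζ = 1/4, a square-root branch point, modulus 1/4.
The radius of convergence is the smallest modulus among the singular points: 1/4.


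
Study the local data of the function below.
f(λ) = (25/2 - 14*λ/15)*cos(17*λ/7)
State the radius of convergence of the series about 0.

The factor cos(17*λ/7) is entire and contributes no finite singular point.
The polynomial part has no poles.
No finite singular points: the Taylor series at 0 converges everywhere.

The radius of convergence is infinite.


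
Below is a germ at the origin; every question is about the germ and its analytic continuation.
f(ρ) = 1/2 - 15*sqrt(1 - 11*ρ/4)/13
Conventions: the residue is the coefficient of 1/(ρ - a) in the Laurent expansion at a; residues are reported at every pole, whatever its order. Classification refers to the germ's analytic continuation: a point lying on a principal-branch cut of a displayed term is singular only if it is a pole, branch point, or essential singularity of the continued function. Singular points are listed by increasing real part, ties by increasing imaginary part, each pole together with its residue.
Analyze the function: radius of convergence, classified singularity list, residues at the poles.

Branch term (-15/13)*sqrt(1 - ρ/(4/11)): its argument vanishes at ρ = 4/11, a square-root branch point, modulus 4/11.
The radius of convergence is the smallest modulus among the singular points: 4/11.

Radius of convergence at 0: 4/11.
At 4/11: an algebraic (square-root) branch point.


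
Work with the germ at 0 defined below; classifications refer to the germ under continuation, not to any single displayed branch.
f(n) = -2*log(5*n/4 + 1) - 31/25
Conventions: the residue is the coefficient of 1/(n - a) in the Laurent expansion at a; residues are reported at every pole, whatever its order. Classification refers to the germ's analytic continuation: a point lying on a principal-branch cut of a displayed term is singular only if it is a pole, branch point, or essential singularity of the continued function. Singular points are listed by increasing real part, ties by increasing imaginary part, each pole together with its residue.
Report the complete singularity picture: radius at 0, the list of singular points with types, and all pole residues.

Radius of convergence at 0: 4/5.
At -4/5: a logarithmic branch point.

Branch term (-2)*log(1 - n/(-4/5)): its argument vanishes at n = -4/5, a logarithmic branch point, modulus 4/5.
The radius of convergence is the smallest modulus among the singular points: 4/5.


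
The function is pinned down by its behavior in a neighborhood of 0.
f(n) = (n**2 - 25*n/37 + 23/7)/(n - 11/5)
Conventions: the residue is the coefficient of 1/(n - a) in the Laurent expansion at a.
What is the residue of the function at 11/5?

The residue is 42989/6475.

At the order-1 pole 11/5 set g(n) = (n - (11/5))*f(n) = n**2 - 25*n/37 + 23/7.
Simple pole: residue = g(a) at a = 11/5, which is 42989/6475.


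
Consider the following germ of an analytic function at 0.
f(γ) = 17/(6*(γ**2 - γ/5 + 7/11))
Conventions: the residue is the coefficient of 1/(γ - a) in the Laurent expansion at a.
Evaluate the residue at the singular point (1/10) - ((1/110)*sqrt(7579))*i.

The factor γ**2 - γ/5 + 7/11 splits as (γ - a)(γ - a') with a = (1/10) - ((1/110)*sqrt(7579))*i, a' = (1/10) + ((1/110)*sqrt(7579))*i. At the order-1 pole a set g(γ) = (γ - a)*f(γ) = [17/6] / (γ - a').
Simple pole: residue = g(a) at a = (1/10) - ((1/110)*sqrt(7579))*i, which is ((85/4134)*sqrt(7579))*i.

The residue is ((85/4134)*sqrt(7579))*i.


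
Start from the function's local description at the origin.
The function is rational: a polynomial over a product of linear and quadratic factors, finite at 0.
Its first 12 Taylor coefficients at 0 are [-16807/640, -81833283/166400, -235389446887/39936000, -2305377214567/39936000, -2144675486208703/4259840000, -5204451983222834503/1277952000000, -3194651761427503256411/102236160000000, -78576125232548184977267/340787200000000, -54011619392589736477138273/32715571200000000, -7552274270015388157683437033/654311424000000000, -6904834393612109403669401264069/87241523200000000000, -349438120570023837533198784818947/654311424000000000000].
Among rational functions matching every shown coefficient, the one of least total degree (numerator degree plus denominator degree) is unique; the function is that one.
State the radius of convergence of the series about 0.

The radius of convergence is 9/10 - (1/70)*sqrt(2569).

No rational of total degree below 10 reproduces all 12 coefficients; solving the [2/8] Pade equations on them gives f(δ) = (-11*δ**2/12 + 20*δ/13 - 4/5)/((δ - 8/7)**2*(δ**2 - 9*δ/5 + 2/7)**3), whose expansion matches every shown term.
Denominator factor (δ - 8/7)^2: pole of order 2 at 8/7, modulus 8/7.
Denominator factor (δ**2 - 9*δ/5 + 2/7)^3: discriminant 367/175, real irrational roots 9/10 + (1/70)*sqrt(2569) and 9/10 - (1/70)*sqrt(2569); poles of order 3, moduli 9/10 + (1/70)*sqrt(2569) and 9/10 - (1/70)*sqrt(2569).
The radius of convergence is the smallest modulus among the singular points: 9/10 - (1/70)*sqrt(2569).


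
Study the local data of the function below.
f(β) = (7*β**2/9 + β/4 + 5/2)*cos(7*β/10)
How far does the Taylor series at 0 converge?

The radius of convergence is infinite.

The factor cos(7*β/10) is entire and contributes no finite singular point.
The polynomial part has no poles.
No finite singular points: the Taylor series at 0 converges everywhere.


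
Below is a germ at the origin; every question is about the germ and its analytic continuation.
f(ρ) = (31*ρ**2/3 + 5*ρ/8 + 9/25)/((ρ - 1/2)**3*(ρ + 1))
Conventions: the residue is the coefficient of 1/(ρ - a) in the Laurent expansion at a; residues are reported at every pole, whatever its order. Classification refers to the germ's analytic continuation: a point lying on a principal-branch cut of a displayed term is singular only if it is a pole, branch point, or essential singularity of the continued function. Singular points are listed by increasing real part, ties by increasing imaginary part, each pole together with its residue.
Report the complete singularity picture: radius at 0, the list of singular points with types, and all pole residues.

Denominator factor (ρ - 1/2)^3: pole of order 3 at 1/2, modulus 1/2.
Denominator factor (ρ + 1): pole of order 1 at -1, modulus 1.
The radius of convergence is the smallest modulus among the singular points: 1/2.
At the order-1 pole -1 set g(ρ) = (ρ - (-1))*f(ρ) = (31*ρ**2/3 + 5*ρ/8 + 9/25)/(ρ - 1/2)**3.
Simple pole: residue = g(a) at a = -1, which is -6041/2025.
At the order-3 pole 1/2 set g(ρ) = (ρ - (1/2))^3*f(ρ) = (31*ρ**2/3 + 5*ρ/8 + 9/25)/(ρ + 1).
Order-3 pole: residue = g''(a)/2; g''(1/2) = 12082/2025, so the residue is 6041/2025.
List the singular points by increasing real part (a conjugate pair: the negative imaginary part first).

Radius of convergence at 0: 1/2.
At -1: a pole of order 1; residue -6041/2025.
At 1/2: a pole of order 3; residue 6041/2025.


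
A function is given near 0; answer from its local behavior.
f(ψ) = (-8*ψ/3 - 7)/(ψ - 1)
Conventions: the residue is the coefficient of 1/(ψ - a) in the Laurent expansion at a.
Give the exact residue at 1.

The residue is -29/3.

At the order-1 pole 1 set g(ψ) = (ψ - (1))*f(ψ) = -8*ψ/3 - 7.
Simple pole: residue = g(a) at a = 1, which is -29/3.


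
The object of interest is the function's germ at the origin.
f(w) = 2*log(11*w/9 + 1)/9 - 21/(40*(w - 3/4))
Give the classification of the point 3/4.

The point is a pole of order 1.

The denominator factor w - 3/4 vanishes at 3/4 and appears to the power 1; the numerator there equals -21/40, nonzero, and no other factor vanishes.
The branch terms are analytic at this point.
Hence a pole whose order is the multiplicity, 1.


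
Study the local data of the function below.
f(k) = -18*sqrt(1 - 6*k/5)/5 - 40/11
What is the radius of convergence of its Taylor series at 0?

Branch term (-18/5)*sqrt(1 - k/(5/6)): its argument vanishes at k = 5/6, a square-root branch point, modulus 5/6.
The radius of convergence is the smallest modulus among the singular points: 5/6.

The radius of convergence is 5/6.


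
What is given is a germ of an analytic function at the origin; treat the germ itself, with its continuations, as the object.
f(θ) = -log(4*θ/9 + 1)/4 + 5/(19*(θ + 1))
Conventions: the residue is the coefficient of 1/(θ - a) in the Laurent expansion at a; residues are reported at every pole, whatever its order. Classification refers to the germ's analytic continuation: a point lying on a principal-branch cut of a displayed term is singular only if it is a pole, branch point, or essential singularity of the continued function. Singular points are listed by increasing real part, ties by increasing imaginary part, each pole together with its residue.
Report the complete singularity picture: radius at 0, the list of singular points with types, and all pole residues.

Radius of convergence at 0: 1.
At -9/4: a logarithmic branch point.
At -1: a pole of order 1; residue 5/19.

Denominator factor (θ + 1): pole of order 1 at -1, modulus 1.
Branch term (-1/4)*log(1 - θ/(-9/4)): its argument vanishes at θ = -9/4, a logarithmic branch point, modulus 9/4.
The radius of convergence is the smallest modulus among the singular points: 1.
The branch term is analytic at -1 and contributes nothing to the residue; only the rational part matters.
At the order-1 pole -1 set g(θ) = (θ - (-1))*(rational part) = 5/19.
Simple pole: residue = g(a) at a = -1, which is 5/19.
List the singular points by increasing real part (a conjugate pair: the negative imaginary part first).


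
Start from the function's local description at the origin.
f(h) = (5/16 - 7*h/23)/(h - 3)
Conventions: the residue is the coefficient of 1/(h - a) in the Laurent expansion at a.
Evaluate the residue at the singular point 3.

The residue is -221/368.

At the order-1 pole 3 set g(h) = (h - (3))*f(h) = 5/16 - 7*h/23.
Simple pole: residue = g(a) at a = 3, which is -221/368.


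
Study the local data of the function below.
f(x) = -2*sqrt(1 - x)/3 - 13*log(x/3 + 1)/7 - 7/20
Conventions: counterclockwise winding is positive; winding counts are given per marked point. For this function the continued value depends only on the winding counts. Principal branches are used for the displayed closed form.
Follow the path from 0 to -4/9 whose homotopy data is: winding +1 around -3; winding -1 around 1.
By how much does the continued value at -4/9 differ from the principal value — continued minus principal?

The rational part is single-valued and drops out of the difference; each branch term changes only by its own monodromy.
(-13/7)*log(1 - x/(-3)): each positive loop around -3 adds 2*pi*i to the log, so winding +1 contributes (-13/7)*(1)*2*pi*i = -(26/7)*pi*i.
(-2/3)*sqrt(1 - x/(1)): winding -1 is odd, the square root flips sign, contributing -2*(-2/3)*sqrt(1 - (-4/9)/(1)) = -2*(-2/3)*sqrt(13/9) = (4/9)*sqrt(13).
Summing the contributions at x = -4/9 gives ((4/9)*sqrt(13)) - ((26/7)*pi)*i.

Continued minus principal equals ((4/9)*sqrt(13)) - ((26/7)*pi)*i.


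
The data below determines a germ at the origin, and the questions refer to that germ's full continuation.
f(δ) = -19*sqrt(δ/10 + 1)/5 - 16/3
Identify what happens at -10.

The point is an algebraic (square-root) branch point.

The term (-19/5)*sqrt(1 - δ/(-10)) has argument 1 - -10/(-10) = 0 at -10: a square-root (algebraic, two-sheeted) branch point; the remaining terms are analytic or single-valued there.


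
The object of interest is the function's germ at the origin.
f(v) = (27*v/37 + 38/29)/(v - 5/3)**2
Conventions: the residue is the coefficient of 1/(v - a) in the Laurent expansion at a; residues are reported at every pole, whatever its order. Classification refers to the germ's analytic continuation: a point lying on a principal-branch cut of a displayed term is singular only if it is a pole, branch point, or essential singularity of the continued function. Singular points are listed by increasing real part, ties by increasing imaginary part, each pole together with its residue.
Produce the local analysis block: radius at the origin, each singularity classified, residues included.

Radius of convergence at 0: 5/3.
At 5/3: a pole of order 2; residue 27/37.

Denominator factor (v - 5/3)^2: pole of order 2 at 5/3, modulus 5/3.
The radius of convergence is the smallest modulus among the singular points: 5/3.
At the order-2 pole 5/3 set g(v) = (v - (5/3))^2*f(v) = 27*v/37 + 38/29.
Order-2 pole: residue = g'(a); g'(5/3) = 27/37, so the residue is 27/37.


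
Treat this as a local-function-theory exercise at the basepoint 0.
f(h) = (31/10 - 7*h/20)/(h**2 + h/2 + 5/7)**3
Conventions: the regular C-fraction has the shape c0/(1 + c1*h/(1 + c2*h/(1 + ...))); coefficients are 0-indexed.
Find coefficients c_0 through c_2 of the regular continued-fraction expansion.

The regular C-fraction coefficients are [10633/1250, 343/155, -81271/30380].

Taylor coefficients (expand at 0): a_0 = 10633/1250, a_1 = -117649/6250, a_2 = -1087653/125000.
c0 = a_0 = 10633/1250. Peel one level at a time: if S = 1 + c*h/S' with S'(0) = 1, then c is the h-coefficient of S and S' = c*h/(S - 1).
S_1 = c0/f = 1 + (343/155)*h + (568897/96100)*h^2 + ...; c1 = 343/155.
S_2 = c1*h/(S_1 - 1) = 1 + (-81271/30380)*h + ...; c2 = -81271/30380.


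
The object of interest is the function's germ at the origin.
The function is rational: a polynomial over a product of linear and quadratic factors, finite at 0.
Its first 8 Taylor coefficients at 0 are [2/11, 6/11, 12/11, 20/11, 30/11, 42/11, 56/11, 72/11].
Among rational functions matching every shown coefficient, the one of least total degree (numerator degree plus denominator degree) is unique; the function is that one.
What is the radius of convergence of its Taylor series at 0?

No rational of total degree below 3 reproduces all 8 coefficients; solving the [0/3] Pade equations on them gives f(α) = -2/(11*(α - 1)**3), whose expansion matches every shown term.
Denominator factor (α - 1)^3: pole of order 3 at 1, modulus 1.
The radius of convergence is the smallest modulus among the singular points: 1.

The radius of convergence is 1.


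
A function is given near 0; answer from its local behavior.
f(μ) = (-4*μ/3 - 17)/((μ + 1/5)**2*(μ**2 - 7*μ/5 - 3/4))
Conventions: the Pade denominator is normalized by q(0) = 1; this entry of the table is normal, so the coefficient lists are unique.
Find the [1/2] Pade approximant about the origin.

The Pade approximant has numerator coefficients [1700/3, -665147200/1615563]; denominator coefficients [1, 29784746/2692605, 17687189/538521].

Taylor coefficients needed (expand at 0): a_0 = 1700/3, a_1 = -6680, a_2 = 497524/9, a_3 = -52933072/135.
Write the denominator as Q(μ) = 1 + q1*μ + q2*μ^2. Requiring Q*f - P = O(μ^4) with deg P <= 1 kills the coefficients of μ^2..μ^3 in Q*f:
  μ^2: a_2 + q1*a_1 + q2*a_0 = 0, i.e. 497524/9 + (-6680)*q1 + (1700/3)*q2 = 0.
  μ^3: a_3 + q1*a_2 + q2*a_1 = 0, i.e. -52933072/135 + (497524/9)*q1 + (-6680)*q2 = 0.
Solving this linear system: q1 = 29784746/2692605, q2 = 17687189/538521.
The numerator is Q*f truncated at degree 1: P0 = a_0 = 1700/3; P1 = a_1 + q1*a_0 = -665147200/1615563.


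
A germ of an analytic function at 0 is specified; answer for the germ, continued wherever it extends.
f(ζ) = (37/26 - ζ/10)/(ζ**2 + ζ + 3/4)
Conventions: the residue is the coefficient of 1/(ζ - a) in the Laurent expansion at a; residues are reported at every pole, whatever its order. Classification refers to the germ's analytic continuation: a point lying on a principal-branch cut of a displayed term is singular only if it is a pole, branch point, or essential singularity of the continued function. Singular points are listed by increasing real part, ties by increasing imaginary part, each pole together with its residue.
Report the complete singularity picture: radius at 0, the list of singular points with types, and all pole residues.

Radius of convergence at 0: (1/2)*sqrt(3).
At (-1/2) - ((1/2)*sqrt(2))*i: a pole of order 1; residue (-1/20) + ((383/520)*sqrt(2))*i.
At (-1/2) + ((1/2)*sqrt(2))*i: a pole of order 1; residue (-1/20) - ((383/520)*sqrt(2))*i.

Denominator factor (ζ**2 + ζ + 3/4): discriminant -2, complex-conjugate roots (-1/2) + ((1/2)*sqrt(2))*i and (-1/2) - ((1/2)*sqrt(2))*i; poles of order 1, moduli (1/2)*sqrt(3) and (1/2)*sqrt(3).
The radius of convergence is the smallest modulus among the singular points: (1/2)*sqrt(3).
The factor ζ**2 + ζ + 3/4 splits as (ζ - a)(ζ - a') with a = (-1/2) - ((1/2)*sqrt(2))*i, a' = (-1/2) + ((1/2)*sqrt(2))*i. At the order-1 pole a set g(ζ) = (ζ - a)*f(ζ) = [37/26 - ζ/10] / (ζ - a').
Simple pole: residue = g(a) at a = (-1/2) - ((1/2)*sqrt(2))*i, which is (-1/20) + ((383/520)*sqrt(2))*i.
The factor ζ**2 + ζ + 3/4 splits as (ζ - a)(ζ - a') with a = (-1/2) + ((1/2)*sqrt(2))*i, a' = (-1/2) - ((1/2)*sqrt(2))*i. At the order-1 pole a set g(ζ) = (ζ - a)*f(ζ) = [37/26 - ζ/10] / (ζ - a').
Simple pole: residue = g(a) at a = (-1/2) + ((1/2)*sqrt(2))*i, which is (-1/20) - ((383/520)*sqrt(2))*i.
List the singular points by increasing real part (a conjugate pair: the negative imaginary part first).


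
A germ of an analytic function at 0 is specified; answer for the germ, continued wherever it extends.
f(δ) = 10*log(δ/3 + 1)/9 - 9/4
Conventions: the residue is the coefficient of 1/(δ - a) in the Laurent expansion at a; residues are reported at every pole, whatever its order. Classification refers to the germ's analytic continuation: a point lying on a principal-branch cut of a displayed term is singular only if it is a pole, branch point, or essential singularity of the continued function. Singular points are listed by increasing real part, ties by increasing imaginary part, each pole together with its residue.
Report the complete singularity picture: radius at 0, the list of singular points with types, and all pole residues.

Radius of convergence at 0: 3.
At -3: a logarithmic branch point.

Branch term (10/9)*log(1 - δ/(-3)): its argument vanishes at δ = -3, a logarithmic branch point, modulus 3.
The radius of convergence is the smallest modulus among the singular points: 3.


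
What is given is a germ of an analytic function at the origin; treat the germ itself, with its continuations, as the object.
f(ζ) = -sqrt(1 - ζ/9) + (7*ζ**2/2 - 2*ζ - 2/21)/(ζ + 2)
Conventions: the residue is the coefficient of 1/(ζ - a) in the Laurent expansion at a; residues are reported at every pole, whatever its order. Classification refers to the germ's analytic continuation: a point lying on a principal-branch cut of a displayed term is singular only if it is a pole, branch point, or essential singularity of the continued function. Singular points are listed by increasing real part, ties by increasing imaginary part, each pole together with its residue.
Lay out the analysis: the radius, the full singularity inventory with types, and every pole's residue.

Radius of convergence at 0: 2.
At -2: a pole of order 1; residue 376/21.
At 9: an algebraic (square-root) branch point.

Denominator factor (ζ + 2): pole of order 1 at -2, modulus 2.
Branch term (-1)*sqrt(1 - ζ/(9)): its argument vanishes at ζ = 9, a square-root branch point, modulus 9.
The radius of convergence is the smallest modulus among the singular points: 2.
The branch term is analytic at -2 and contributes nothing to the residue; only the rational part matters.
At the order-1 pole -2 set g(ζ) = (ζ - (-2))*(rational part) = 7*ζ**2/2 - 2*ζ - 2/21.
Simple pole: residue = g(a) at a = -2, which is 376/21.
List the singular points by increasing real part (a conjugate pair: the negative imaginary part first).


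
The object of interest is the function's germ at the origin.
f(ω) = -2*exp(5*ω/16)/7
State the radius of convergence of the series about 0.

The radius of convergence is infinite.

The factor exp(5*ω/16) is entire and contributes no finite singular point.
The polynomial part has no poles.
No finite singular points: the Taylor series at 0 converges everywhere.


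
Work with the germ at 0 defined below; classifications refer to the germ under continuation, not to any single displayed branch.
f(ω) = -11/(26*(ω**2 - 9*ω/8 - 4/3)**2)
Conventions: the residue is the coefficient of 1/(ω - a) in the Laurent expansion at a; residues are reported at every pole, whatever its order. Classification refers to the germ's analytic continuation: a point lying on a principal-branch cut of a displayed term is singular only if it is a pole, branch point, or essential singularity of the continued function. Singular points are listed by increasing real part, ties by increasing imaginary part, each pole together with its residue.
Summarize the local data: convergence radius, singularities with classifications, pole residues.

Radius of convergence at 0: -9/16 + (1/48)*sqrt(3801).
At 9/16 - (1/48)*sqrt(3801): a pole of order 2; residue -(16896/20868757)*sqrt(3801).
At 9/16 + (1/48)*sqrt(3801): a pole of order 2; residue (16896/20868757)*sqrt(3801).

Denominator factor (ω**2 - 9*ω/8 - 4/3)^2: discriminant 1267/192, real irrational roots 9/16 + (1/48)*sqrt(3801) and 9/16 - (1/48)*sqrt(3801); poles of order 2, moduli 9/16 + (1/48)*sqrt(3801) and -9/16 + (1/48)*sqrt(3801).
The radius of convergence is the smallest modulus among the singular points: -9/16 + (1/48)*sqrt(3801).
The factor ω**2 - 9*ω/8 - 4/3 splits as (ω - a)(ω - a') with a = 9/16 - (1/48)*sqrt(3801), a' = 9/16 + (1/48)*sqrt(3801). At the order-2 pole a set g(ω) = (ω - a)^2*f(ω) = [-11/26] / (ω - a')^2.
Order-2 pole: residue = g'(a); g'(9/16 - (1/48)*sqrt(3801)) = -(16896/20868757)*sqrt(3801), so the residue is -(16896/20868757)*sqrt(3801).
The factor ω**2 - 9*ω/8 - 4/3 splits as (ω - a)(ω - a') with a = 9/16 + (1/48)*sqrt(3801), a' = 9/16 - (1/48)*sqrt(3801). At the order-2 pole a set g(ω) = (ω - a)^2*f(ω) = [-11/26] / (ω - a')^2.
Order-2 pole: residue = g'(a); g'(9/16 + (1/48)*sqrt(3801)) = (16896/20868757)*sqrt(3801), so the residue is (16896/20868757)*sqrt(3801).
List the singular points by increasing real part (a conjugate pair: the negative imaginary part first).


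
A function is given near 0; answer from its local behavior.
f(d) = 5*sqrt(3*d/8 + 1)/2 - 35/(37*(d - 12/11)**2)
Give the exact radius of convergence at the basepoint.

The radius of convergence is 12/11.

Denominator factor (d - 12/11)^2: pole of order 2 at 12/11, modulus 12/11.
Branch term (5/2)*sqrt(1 - d/(-8/3)): its argument vanishes at d = -8/3, a square-root branch point, modulus 8/3.
The radius of convergence is the smallest modulus among the singular points: 12/11.


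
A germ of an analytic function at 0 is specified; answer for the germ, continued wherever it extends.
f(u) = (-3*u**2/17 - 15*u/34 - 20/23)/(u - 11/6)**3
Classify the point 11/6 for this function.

The point is a pole of order 3.

The denominator factor u - 11/6 vanishes at 11/6 and appears to the power 3; the numerator there equals -5329/2346, nonzero, and no other factor vanishes.
Hence a pole whose order is the multiplicity, 3.


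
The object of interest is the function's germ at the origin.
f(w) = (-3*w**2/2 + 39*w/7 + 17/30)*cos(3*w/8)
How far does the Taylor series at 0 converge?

The factor cos(3*w/8) is entire and contributes no finite singular point.
The polynomial part has no poles.
No finite singular points: the Taylor series at 0 converges everywhere.

The radius of convergence is infinite.


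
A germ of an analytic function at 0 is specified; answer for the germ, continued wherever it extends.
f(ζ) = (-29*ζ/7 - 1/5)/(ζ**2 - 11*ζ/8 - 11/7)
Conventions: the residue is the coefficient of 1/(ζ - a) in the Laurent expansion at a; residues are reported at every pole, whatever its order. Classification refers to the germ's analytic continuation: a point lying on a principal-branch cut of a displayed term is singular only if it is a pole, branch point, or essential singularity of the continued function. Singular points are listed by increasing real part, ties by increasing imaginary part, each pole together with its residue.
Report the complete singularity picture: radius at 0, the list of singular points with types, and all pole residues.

Radius of convergence at 0: -11/16 + (3/112)*sqrt(2849).
At 11/16 - (3/112)*sqrt(2849): a pole of order 1; residue -29/14 + (569/28490)*sqrt(2849).
At 11/16 + (3/112)*sqrt(2849): a pole of order 1; residue -29/14 - (569/28490)*sqrt(2849).

Denominator factor (ζ**2 - 11*ζ/8 - 11/7): discriminant 3663/448, real irrational roots 11/16 + (3/112)*sqrt(2849) and 11/16 - (3/112)*sqrt(2849); poles of order 1, moduli 11/16 + (3/112)*sqrt(2849) and -11/16 + (3/112)*sqrt(2849).
The radius of convergence is the smallest modulus among the singular points: -11/16 + (3/112)*sqrt(2849).
The factor ζ**2 - 11*ζ/8 - 11/7 splits as (ζ - a)(ζ - a') with a = 11/16 - (3/112)*sqrt(2849), a' = 11/16 + (3/112)*sqrt(2849). At the order-1 pole a set g(ζ) = (ζ - a)*f(ζ) = [-29*ζ/7 - 1/5] / (ζ - a').
Simple pole: residue = g(a) at a = 11/16 - (3/112)*sqrt(2849), which is -29/14 + (569/28490)*sqrt(2849).
The factor ζ**2 - 11*ζ/8 - 11/7 splits as (ζ - a)(ζ - a') with a = 11/16 + (3/112)*sqrt(2849), a' = 11/16 - (3/112)*sqrt(2849). At the order-1 pole a set g(ζ) = (ζ - a)*f(ζ) = [-29*ζ/7 - 1/5] / (ζ - a').
Simple pole: residue = g(a) at a = 11/16 + (3/112)*sqrt(2849), which is -29/14 - (569/28490)*sqrt(2849).
List the singular points by increasing real part (a conjugate pair: the negative imaginary part first).


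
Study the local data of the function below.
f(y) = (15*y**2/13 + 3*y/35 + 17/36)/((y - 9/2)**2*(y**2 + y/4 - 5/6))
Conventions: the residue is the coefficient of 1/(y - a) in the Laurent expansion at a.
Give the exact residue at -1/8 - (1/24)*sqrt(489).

The residue is 3124/293335 - (3346424/1864730595)*sqrt(489).


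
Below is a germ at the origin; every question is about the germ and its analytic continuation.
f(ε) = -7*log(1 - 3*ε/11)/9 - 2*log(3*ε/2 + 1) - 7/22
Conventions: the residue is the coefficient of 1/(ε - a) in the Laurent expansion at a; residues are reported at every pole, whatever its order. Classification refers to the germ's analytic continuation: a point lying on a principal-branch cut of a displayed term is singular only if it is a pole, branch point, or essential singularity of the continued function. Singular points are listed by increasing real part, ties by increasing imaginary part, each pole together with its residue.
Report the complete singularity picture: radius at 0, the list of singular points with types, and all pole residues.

Branch term (-7/9)*log(1 - ε/(11/3)): its argument vanishes at ε = 11/3, a logarithmic branch point, modulus 11/3.
Branch term (-2)*log(1 - ε/(-2/3)): its argument vanishes at ε = -2/3, a logarithmic branch point, modulus 2/3.
The radius of convergence is the smallest modulus among the singular points: 2/3.
List the singular points by increasing real part (a conjugate pair: the negative imaginary part first).

Radius of convergence at 0: 2/3.
At -2/3: a logarithmic branch point.
At 11/3: a logarithmic branch point.


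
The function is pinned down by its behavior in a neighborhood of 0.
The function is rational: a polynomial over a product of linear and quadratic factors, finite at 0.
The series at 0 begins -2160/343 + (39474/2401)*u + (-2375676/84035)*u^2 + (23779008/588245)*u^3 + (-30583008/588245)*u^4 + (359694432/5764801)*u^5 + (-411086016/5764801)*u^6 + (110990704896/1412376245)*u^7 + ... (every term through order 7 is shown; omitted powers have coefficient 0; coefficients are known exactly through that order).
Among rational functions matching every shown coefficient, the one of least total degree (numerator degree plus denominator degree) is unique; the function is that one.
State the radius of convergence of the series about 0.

No rational of total degree below 5 reproduces all 8 coefficients; solving the [2/3] Pade equations on them gives f(u) = (u**2/5 + 11*u/28 - 10)/(u + 7/6)**3, whose expansion matches every shown term.
Denominator factor (u + 7/6)^3: pole of order 3 at -7/6, modulus 7/6.
The radius of convergence is the smallest modulus among the singular points: 7/6.

The radius of convergence is 7/6.


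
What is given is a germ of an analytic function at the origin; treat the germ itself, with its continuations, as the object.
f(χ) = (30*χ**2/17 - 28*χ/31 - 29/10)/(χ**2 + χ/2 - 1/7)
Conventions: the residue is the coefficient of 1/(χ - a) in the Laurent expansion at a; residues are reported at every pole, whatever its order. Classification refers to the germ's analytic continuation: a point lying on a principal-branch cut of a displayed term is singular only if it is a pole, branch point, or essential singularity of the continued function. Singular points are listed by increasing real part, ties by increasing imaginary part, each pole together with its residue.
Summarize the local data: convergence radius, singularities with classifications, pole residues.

Radius of convergence at 0: -1/4 + (1/28)*sqrt(161).
At -1/4 - (1/28)*sqrt(161): a pole of order 1; residue -941/1054 + (162427/848470)*sqrt(161).
At -1/4 + (1/28)*sqrt(161): a pole of order 1; residue -941/1054 - (162427/848470)*sqrt(161).

Denominator factor (χ**2 + χ/2 - 1/7): discriminant 23/28, real irrational roots -1/4 + (1/28)*sqrt(161) and -1/4 - (1/28)*sqrt(161); poles of order 1, moduli -1/4 + (1/28)*sqrt(161) and 1/4 + (1/28)*sqrt(161).
The radius of convergence is the smallest modulus among the singular points: -1/4 + (1/28)*sqrt(161).
The factor χ**2 + χ/2 - 1/7 splits as (χ - a)(χ - a') with a = -1/4 - (1/28)*sqrt(161), a' = -1/4 + (1/28)*sqrt(161). At the order-1 pole a set g(χ) = (χ - a)*f(χ) = [30*χ**2/17 - 28*χ/31 - 29/10] / (χ - a').
Simple pole: residue = g(a) at a = -1/4 - (1/28)*sqrt(161), which is -941/1054 + (162427/848470)*sqrt(161).
The factor χ**2 + χ/2 - 1/7 splits as (χ - a)(χ - a') with a = -1/4 + (1/28)*sqrt(161), a' = -1/4 - (1/28)*sqrt(161). At the order-1 pole a set g(χ) = (χ - a)*f(χ) = [30*χ**2/17 - 28*χ/31 - 29/10] / (χ - a').
Simple pole: residue = g(a) at a = -1/4 + (1/28)*sqrt(161), which is -941/1054 - (162427/848470)*sqrt(161).
List the singular points by increasing real part (a conjugate pair: the negative imaginary part first).


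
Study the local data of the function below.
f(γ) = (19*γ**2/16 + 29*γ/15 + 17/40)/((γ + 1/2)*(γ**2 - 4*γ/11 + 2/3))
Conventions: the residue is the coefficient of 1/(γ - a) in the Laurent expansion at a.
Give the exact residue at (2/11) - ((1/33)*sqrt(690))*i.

The residue is (409/580) + ((73/2175)*sqrt(690))*i.


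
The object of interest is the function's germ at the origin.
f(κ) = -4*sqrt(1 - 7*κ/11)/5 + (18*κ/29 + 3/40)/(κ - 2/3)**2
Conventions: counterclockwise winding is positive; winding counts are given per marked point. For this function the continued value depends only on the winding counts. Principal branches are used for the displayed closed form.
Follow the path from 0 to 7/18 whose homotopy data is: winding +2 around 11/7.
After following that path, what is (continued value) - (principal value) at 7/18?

The rational part is single-valued and drops out of the difference; each branch term changes only by its own monodromy.
(-4/5)*sqrt(1 - κ/(11/7)): winding +2 is even, the square root returns to the same sheet, contribution 0.
Summing the contributions at κ = 7/18 gives 0.

Continued minus principal equals 0.


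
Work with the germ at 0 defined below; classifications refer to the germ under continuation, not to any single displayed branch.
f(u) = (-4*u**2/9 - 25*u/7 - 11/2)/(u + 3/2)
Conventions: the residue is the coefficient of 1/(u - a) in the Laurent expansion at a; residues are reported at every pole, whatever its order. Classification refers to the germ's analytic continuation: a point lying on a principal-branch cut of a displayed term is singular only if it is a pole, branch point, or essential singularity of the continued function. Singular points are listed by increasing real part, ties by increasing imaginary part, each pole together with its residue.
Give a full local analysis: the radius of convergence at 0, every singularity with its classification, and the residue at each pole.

Denominator factor (u + 3/2): pole of order 1 at -3/2, modulus 3/2.
The radius of convergence is the smallest modulus among the singular points: 3/2.
At the order-1 pole -3/2 set g(u) = (u - (-3/2))*f(u) = -4*u**2/9 - 25*u/7 - 11/2.
Simple pole: residue = g(a) at a = -3/2, which is -8/7.

Radius of convergence at 0: 3/2.
At -3/2: a pole of order 1; residue -8/7.


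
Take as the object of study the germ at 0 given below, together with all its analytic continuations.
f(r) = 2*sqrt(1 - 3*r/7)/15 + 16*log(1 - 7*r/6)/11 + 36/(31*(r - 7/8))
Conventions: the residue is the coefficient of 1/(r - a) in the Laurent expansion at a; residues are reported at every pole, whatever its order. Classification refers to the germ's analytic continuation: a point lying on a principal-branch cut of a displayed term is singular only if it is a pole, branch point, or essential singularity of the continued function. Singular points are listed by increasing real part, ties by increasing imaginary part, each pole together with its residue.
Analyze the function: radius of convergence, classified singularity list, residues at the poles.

Radius of convergence at 0: 6/7.
At 6/7: a logarithmic branch point.
At 7/8: a pole of order 1; residue 36/31.
At 7/3: an algebraic (square-root) branch point.

Denominator factor (r - 7/8): pole of order 1 at 7/8, modulus 7/8.
Branch term (2/15)*sqrt(1 - r/(7/3)): its argument vanishes at r = 7/3, a square-root branch point, modulus 7/3.
Branch term (16/11)*log(1 - r/(6/7)): its argument vanishes at r = 6/7, a logarithmic branch point, modulus 6/7.
The radius of convergence is the smallest modulus among the singular points: 6/7.
The branch terms are analytic at 7/8 and contribute nothing to the residue; only the rational part matters.
At the order-1 pole 7/8 set g(r) = (r - (7/8))*(rational part) = 36/31.
Simple pole: residue = g(a) at a = 7/8, which is 36/31.
List the singular points by increasing real part (a conjugate pair: the negative imaginary part first).
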